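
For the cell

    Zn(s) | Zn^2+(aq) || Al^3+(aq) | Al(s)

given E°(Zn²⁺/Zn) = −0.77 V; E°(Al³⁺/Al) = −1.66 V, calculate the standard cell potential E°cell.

By convention the left-hand electrode in cell notation is the anode (oxidation) and the right-hand electrode is the cathode (reduction).
E°cell = E°(right) − E°(left) = −1.66 − (−0.77) = −0.89 V.
The negative sign shows that, as written, the cell would require an external voltage to drive the reaction.

−0.89 V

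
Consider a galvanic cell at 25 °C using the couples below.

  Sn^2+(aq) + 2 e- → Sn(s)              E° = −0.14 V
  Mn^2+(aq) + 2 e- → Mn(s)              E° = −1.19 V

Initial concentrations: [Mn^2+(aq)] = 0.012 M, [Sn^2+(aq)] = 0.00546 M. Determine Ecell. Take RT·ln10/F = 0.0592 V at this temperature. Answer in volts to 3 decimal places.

+1.040 V

Since E°(Sn²⁺/Sn) > E°(Mn²⁺/Mn), Sn²⁺/Sn serves as the cathode.
The standard potential is −0.14 − (−1.19) = +1.05 V and the balanced reaction transfers n = 2 electrons.
Balancing gives Sn^2+(aq) + Mn(s) → Sn(s) + Mn^2+(aq); hence Q = [Mn^2+(aq)] / [Sn^2+(aq)] = 2.2 (log Q = 0.342).
Applying E = E° − (RT ln10/nF)·log Q gives +1.05 − (0.0592/2)(0.342) = +1.040 V.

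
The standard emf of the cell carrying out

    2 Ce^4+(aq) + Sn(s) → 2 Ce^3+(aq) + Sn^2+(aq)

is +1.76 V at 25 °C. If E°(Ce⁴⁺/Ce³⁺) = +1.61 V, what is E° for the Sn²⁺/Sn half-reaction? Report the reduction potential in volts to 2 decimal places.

−0.15 V

In the reaction as written the Ce⁴⁺/Ce³⁺ couple is reduced (cathode) and Sn²⁺/Sn is oxidized (anode), so E°cell = E°(Ce⁴⁺/Ce³⁺) − E°(Sn²⁺/Sn).
E°(Sn²⁺/Sn) = E°(cathode) − E°cell = +1.61 − (+1.76) = −0.15 V.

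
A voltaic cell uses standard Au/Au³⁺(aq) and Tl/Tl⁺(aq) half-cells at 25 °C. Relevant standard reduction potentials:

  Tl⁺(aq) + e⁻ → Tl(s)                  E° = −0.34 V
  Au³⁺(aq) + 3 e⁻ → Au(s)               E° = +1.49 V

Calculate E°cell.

The Au³⁺/Au couple has the higher E°, so Au ion is reduced (cathode) and Tl is oxidized (anode).
E°cell = E°(cathode) − E°(anode) = +1.49 − (−0.34) = +1.83 V.

+1.83 V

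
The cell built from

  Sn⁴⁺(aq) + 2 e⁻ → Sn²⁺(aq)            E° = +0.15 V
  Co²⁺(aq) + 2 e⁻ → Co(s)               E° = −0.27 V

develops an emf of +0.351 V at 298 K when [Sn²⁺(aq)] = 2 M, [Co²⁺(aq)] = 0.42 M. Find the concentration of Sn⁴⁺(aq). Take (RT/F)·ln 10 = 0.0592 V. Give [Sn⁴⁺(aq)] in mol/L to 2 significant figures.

Sn⁴⁺/Sn²⁺ is the cathode (higher E°); E°cell = +0.15 − (−0.27) = +0.42 V with n = 2.
Since E = E° − (0.0592/n)·log Q, log Q = n(E° − E)/0.0592 = 2.331.
Balancing electrons gives Sn⁴⁺(aq) + Co(s) → Sn²⁺(aq) + Co²⁺(aq); thus Q = ([Sn²⁺(aq)]·[Co²⁺(aq)]) / [Sn⁴⁺(aq)].
Isolating [Sn⁴⁺(aq)] in Q = 10^{2.331} yields log [Sn⁴⁺(aq)] = −2.407, i.e. 0.0039 M.

0.0039 M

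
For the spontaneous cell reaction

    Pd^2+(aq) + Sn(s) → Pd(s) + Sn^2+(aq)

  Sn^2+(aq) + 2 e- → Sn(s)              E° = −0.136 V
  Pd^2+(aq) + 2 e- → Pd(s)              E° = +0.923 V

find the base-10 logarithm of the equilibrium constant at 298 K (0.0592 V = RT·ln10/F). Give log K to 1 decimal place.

log K = 35.8

The Pd²⁺/Pd couple is reduced (cathode); E°cell = +0.923 − (−0.136) = +1.059 V with n = 2.
At equilibrium E = 0, so log K = nE°cell / 0.0592 = (2)(+1.059) / 0.0592 = 35.8.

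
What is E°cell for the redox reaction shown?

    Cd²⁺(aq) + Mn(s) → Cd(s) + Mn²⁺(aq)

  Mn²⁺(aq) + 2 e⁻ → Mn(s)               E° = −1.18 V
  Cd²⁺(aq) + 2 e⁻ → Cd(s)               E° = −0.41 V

Cd²⁺(aq) gains electrons, so the Cd²⁺/Cd couple is the cathode; the Mn²⁺/Mn couple is the anode.
E°cell = E°(cathode) − E°(anode) = −0.41 − (−1.18) = +0.77 V.

+0.77 V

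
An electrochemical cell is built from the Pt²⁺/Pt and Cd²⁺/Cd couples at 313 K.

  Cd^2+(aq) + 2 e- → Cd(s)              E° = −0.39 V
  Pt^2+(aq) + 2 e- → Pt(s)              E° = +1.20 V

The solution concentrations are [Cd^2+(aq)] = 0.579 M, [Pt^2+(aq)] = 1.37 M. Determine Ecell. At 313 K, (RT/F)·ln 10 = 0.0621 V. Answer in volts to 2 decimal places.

+1.60 V

Since E°(Pt²⁺/Pt) > E°(Cd²⁺/Cd), Pt²⁺/Pt serves as the cathode.
The standard potential is +1.20 − (−0.39) = +1.59 V and the balanced reaction transfers n = 2 electrons.
The balanced reaction is Pt^2+(aq) + Cd(s) → Pt(s) + Cd^2+(aq), so Q = [Cd^2+(aq)] / [Pt^2+(aq)] = 0.423 and log Q = −0.374.
Applying E = E° − (RT ln10/nF)·log Q gives +1.59 − (0.0621/2)(−0.374) = +1.60 V.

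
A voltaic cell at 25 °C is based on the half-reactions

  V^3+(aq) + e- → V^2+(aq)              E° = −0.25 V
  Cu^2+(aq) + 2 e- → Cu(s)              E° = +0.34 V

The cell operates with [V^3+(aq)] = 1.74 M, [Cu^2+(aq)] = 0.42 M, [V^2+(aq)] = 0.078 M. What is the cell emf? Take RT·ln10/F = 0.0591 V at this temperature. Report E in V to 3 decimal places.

Since E°(Cu²⁺/Cu) > E°(V³⁺/V²⁺), Cu²⁺/Cu serves as the cathode.
The standard potential is +0.34 − (−0.25) = +0.59 V and the balanced reaction transfers n = 2 electrons.
Balancing gives Cu^2+(aq) + 2 V^2+(aq) → Cu(s) + 2 V^3+(aq); hence Q = [V^3+(aq)]^2 / ([Cu^2+(aq)]·[V^2+(aq)]^2) = 1.18×10^3 (log Q = 3.074).
By the Nernst equation, E = +0.59 − (0.0591/2)·(3.074) = +0.499 V.

+0.499 V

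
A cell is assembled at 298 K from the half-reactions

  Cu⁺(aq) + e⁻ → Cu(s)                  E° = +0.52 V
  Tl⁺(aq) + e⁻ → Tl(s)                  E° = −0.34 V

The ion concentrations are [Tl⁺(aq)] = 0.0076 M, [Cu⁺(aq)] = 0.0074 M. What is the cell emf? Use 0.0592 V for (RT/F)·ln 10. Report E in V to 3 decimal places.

+0.859 V

Since E°(Cu⁺/Cu) > E°(Tl⁺/Tl), Cu⁺/Cu serves as the cathode.
E°cell = +0.52 − (−0.34) = +0.86 V, with n = 1 electron transferred.
For the overall reaction Cu⁺(aq) + Tl(s) → Cu(s) + Tl⁺(aq), Q = [Tl⁺(aq)] / [Cu⁺(aq)] = 1.03, giving log Q = 0.012.
E = E° − (0.0592/n)·log Q = +0.86 − (0.0592/1)(0.012) = +0.859 V.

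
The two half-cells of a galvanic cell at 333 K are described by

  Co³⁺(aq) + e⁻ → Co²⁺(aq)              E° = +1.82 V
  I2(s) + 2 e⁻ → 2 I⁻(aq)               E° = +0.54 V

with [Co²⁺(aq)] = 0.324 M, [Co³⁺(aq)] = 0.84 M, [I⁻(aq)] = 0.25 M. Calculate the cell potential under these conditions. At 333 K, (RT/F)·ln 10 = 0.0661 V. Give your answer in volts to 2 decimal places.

The Co³⁺/Co²⁺ couple has the more positive E°, so it is the cathode; I₂/I⁻ is the anode.
E°cell = +1.82 − (+0.54) = +1.28 V, with n = 2 electrons transferred.
The balanced reaction is 2 Co³⁺(aq) + 2 I⁻(aq) → 2 Co²⁺(aq) + I2(s), so Q = [Co²⁺(aq)]^2 / ([Co³⁺(aq)]^2·[I⁻(aq)]^2) = 2.38 and log Q = 0.377.
Applying E = E° − (RT ln10/nF)·log Q gives +1.28 − (0.0661/2)(0.377) = +1.27 V.

+1.27 V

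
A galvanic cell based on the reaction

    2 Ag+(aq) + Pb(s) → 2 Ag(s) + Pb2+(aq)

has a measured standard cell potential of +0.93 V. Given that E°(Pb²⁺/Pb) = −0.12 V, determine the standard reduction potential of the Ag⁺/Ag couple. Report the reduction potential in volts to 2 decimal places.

+0.81 V

In the reaction as written the Ag⁺/Ag couple is reduced (cathode) and Pb²⁺/Pb is oxidized (anode), so E°cell = E°(Ag⁺/Ag) − E°(Pb²⁺/Pb).
E°(Ag⁺/Ag) = E°cell + E°(anode) = +0.93 + (−0.12) = +0.81 V.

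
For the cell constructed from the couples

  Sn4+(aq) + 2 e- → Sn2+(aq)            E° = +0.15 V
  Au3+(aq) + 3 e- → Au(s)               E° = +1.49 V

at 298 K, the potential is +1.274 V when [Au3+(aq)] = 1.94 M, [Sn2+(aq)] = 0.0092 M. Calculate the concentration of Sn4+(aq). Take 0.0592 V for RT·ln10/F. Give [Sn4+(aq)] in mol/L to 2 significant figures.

Au³⁺/Au is the cathode (higher E°); E°cell = +1.49 − (+0.15) = +1.34 V with n = 6.
Rearranging E = E° − (0.0592/n)·log Q gives log Q = 6(+1.34 − (+1.274))/0.0592 = 6.689.
For 2 Au3+(aq) + 3 Sn2+(aq) → 2 Au(s) + 3 Sn4+(aq), the reaction quotient is Q = [Sn4+(aq)]^3 / ([Au3+(aq)]^2·[Sn2+(aq)]^3).
Substituting the known concentrations and solving, log [Sn4+(aq)] = 0.385 and [Sn4+(aq)] = 2.4 M.

2.4 M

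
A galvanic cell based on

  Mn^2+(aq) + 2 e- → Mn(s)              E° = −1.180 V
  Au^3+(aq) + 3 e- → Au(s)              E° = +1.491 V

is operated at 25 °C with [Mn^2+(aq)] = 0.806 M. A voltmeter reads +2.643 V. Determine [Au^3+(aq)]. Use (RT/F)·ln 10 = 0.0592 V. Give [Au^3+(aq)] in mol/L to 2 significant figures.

The Au³⁺/Au couple has the larger reduction potential, so it is the cathode: E°cell = +1.491 − (−1.180) = +2.671 V and n = 6.
Since E = E° − (0.0592/n)·log Q, log Q = n(E° − E)/0.0592 = 2.838.
For 2 Au^3+(aq) + 3 Mn(s) → 2 Au(s) + 3 Mn^2+(aq), the reaction quotient is Q = [Mn^2+(aq)]^3 / [Au^3+(aq)]^2.
Isolating [Au^3+(aq)] in Q = 10^{2.838} yields log [Au^3+(aq)] = −1.559, i.e. 0.028 M.

0.028 M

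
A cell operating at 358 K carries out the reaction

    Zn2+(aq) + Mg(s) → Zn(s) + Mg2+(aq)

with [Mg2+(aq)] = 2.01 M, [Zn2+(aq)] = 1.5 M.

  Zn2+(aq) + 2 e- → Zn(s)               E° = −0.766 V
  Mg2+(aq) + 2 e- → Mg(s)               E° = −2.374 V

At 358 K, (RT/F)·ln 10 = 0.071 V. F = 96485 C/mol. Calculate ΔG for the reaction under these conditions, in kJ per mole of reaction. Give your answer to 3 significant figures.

−309 kJ/mol

The standard cell potential is −0.766 − (−2.374) = +1.608 V, with n = 2 electrons in the balanced equation.
The reaction quotient is [Mg2+(aq)] / [Zn2+(aq)] = 1.34; by Nernst, E = +1.608 − (0.071/2)(0.127) = +1.6035 V.
ΔG = −nFE = −(2)(96485)(+1.6035) J/mol = −309 kJ/mol.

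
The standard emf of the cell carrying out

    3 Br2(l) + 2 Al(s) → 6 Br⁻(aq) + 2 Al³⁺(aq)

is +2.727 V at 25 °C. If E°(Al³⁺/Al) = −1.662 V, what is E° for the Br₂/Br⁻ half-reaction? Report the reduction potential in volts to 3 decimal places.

+1.065 V

In the reaction as written the Br₂/Br⁻ couple is reduced (cathode) and Al³⁺/Al is oxidized (anode), so E°cell = E°(Br₂/Br⁻) − E°(Al³⁺/Al).
E°(Br₂/Br⁻) = E°cell + E°(anode) = +2.727 + (−1.662) = +1.065 V.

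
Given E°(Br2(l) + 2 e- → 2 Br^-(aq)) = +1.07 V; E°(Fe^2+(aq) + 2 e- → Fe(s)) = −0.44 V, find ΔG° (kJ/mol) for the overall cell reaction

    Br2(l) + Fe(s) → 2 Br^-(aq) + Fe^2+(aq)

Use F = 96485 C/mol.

In the reaction as written Br2(l) is reduced, so the Br₂/Br⁻ couple is the cathode and Fe²⁺/Fe is the anode.
E°cell = +1.07 − (−0.44) = +1.51 V; balancing electrons gives n = 2.
ΔG° = −nFE°cell = −(2)(96485)(+1.51) J/mol = −291 kJ/mol.

−291 kJ/mol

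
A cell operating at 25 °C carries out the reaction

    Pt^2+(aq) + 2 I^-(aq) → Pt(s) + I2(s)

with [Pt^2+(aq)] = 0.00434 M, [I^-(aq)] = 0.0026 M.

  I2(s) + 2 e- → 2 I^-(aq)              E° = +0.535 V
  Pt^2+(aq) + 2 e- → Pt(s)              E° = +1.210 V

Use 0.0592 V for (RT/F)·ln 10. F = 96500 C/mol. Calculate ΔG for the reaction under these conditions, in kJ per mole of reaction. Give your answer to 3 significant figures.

−87.2 kJ/mol

E°cell = +1.210 − (+0.535) = +0.675 V; the balanced reaction transfers n = 2 electrons.
Here Q = 1 / ([Pt^2+(aq)]·[I^-(aq)]^2) = 3.41×10^7 (log Q = 7.533), giving E = +0.675 − (0.0592/2)·(7.533) = +0.4520 V.
Then ΔG = −nFE = −2 × 96500 × +0.4520 J/mol = −87.2 kJ/mol.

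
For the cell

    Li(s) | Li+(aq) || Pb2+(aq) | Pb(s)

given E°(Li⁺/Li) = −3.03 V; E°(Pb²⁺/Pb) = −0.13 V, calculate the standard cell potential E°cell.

By convention the left-hand electrode in cell notation is the anode (oxidation) and the right-hand electrode is the cathode (reduction).
E°cell = E°(right) − E°(left) = −0.13 − (−3.03) = +2.90 V.

+2.90 V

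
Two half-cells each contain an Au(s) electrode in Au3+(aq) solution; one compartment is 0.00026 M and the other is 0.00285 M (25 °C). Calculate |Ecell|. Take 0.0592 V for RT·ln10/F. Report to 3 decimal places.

For a concentration cell E°cell = 0, since both electrodes use the same couple.
The compartment with the higher Au3+(aq) concentration (0.00285 M) acts as the cathode; ions are reduced there and produced at the dilute (0.00026 M) anode.
With n = 3, Ecell = −(0.0592/3)·log([dilute]/[conc]) = −(0.0592/3)·log(0.00026/0.00285) = +0.021 V.

0.021 V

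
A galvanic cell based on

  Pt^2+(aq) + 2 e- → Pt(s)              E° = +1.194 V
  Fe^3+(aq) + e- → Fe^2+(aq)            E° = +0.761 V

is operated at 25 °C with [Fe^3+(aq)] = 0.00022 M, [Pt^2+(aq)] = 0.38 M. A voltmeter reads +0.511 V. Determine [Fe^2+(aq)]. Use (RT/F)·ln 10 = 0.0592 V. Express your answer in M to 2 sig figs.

0.0074 M

The Pt²⁺/Pt couple has the larger reduction potential, so it is the cathode: E°cell = +1.194 − (+0.761) = +0.433 V and n = 2.
Rearranging E = E° − (0.0592/n)·log Q gives log Q = 2(+0.433 − (+0.511))/0.0592 = −2.635.
Balancing electrons gives Pt^2+(aq) + 2 Fe^2+(aq) → Pt(s) + 2 Fe^3+(aq); thus Q = [Fe^3+(aq)]^2 / ([Pt^2+(aq)]·[Fe^2+(aq)]^2).
Substituting the known concentrations and solving, log [Fe^2+(aq)] = −2.130 and [Fe^2+(aq)] = 0.0074 M.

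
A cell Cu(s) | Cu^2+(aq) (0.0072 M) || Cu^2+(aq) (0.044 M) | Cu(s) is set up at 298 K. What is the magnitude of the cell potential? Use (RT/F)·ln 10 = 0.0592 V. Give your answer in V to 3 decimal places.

0.023 V

For a concentration cell E°cell = 0, since both electrodes use the same couple.
The compartment with the higher Cu^2+(aq) concentration (0.044 M) acts as the cathode; ions are reduced there and produced at the dilute (0.0072 M) anode.
With n = 2, Ecell = −(0.0592/2)·log([dilute]/[conc]) = −(0.0592/2)·log(0.0072/0.044) = +0.023 V.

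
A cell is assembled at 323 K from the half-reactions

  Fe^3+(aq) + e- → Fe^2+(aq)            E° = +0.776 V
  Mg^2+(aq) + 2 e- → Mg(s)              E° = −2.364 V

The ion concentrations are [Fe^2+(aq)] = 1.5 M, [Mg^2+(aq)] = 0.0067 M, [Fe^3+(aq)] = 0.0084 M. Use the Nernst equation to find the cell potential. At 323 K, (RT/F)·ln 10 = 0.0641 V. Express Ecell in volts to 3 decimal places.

+3.065 V

Fe³⁺/Fe²⁺ is reduced (cathode, E° = +0.776 V) and Mg²⁺/Mg is oxidized (anode).
E°cell = E°cat − E°an = +0.776 − (−2.364) = +3.140 V; n = 2.
The balanced reaction is 2 Fe^3+(aq) + Mg(s) → 2 Fe^2+(aq) + Mg^2+(aq), so Q = ([Fe^2+(aq)]^2·[Mg^2+(aq)]) / [Fe^3+(aq)]^2 = 214 and log Q = 2.330.
E = E° − (0.0641/n)·log Q = +3.140 − (0.0641/2)(2.330) = +3.065 V.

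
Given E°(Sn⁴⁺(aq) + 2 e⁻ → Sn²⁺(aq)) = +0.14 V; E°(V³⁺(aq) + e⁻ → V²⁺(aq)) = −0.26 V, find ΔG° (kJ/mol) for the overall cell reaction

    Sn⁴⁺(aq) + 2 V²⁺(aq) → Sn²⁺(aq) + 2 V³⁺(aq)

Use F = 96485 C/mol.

In the reaction as written Sn⁴⁺(aq) is reduced, so the Sn⁴⁺/Sn²⁺ couple is the cathode and V³⁺/V²⁺ is the anode.
E°cell = +0.14 − (−0.26) = +0.40 V; balancing electrons gives n = 2.
ΔG° = −nFE°cell = −(2)(96485)(+0.40) J/mol = −77.2 kJ/mol.

−77.2 kJ/mol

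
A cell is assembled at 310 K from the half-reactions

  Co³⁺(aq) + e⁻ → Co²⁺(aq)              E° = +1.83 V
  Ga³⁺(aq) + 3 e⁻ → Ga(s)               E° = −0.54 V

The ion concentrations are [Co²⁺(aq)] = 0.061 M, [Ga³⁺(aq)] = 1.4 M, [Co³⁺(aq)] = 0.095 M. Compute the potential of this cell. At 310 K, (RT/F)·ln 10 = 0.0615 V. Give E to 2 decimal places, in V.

Co³⁺/Co²⁺ is reduced (cathode, E° = +1.83 V) and Ga³⁺/Ga is oxidized (anode).
The standard potential is +1.83 − (−0.54) = +2.37 V and the balanced reaction transfers n = 3 electrons.
The balanced reaction is 3 Co³⁺(aq) + Ga(s) → 3 Co²⁺(aq) + Ga³⁺(aq), so Q = ([Co²⁺(aq)]^3·[Ga³⁺(aq)]) / [Co³⁺(aq)]^3 = 0.371 and log Q = −0.431.
E = E° − (0.0615/n)·log Q = +2.37 − (0.0615/3)(−0.431) = +2.38 V.

+2.38 V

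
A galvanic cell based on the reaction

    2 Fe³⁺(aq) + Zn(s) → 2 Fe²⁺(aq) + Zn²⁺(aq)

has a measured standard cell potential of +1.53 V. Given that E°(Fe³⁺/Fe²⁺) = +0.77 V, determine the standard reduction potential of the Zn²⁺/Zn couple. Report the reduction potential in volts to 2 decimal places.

In the reaction as written the Fe³⁺/Fe²⁺ couple is reduced (cathode) and Zn²⁺/Zn is oxidized (anode), so E°cell = E°(Fe³⁺/Fe²⁺) − E°(Zn²⁺/Zn).
E°(Zn²⁺/Zn) = E°(cathode) − E°cell = +0.77 − (+1.53) = −0.76 V.

−0.76 V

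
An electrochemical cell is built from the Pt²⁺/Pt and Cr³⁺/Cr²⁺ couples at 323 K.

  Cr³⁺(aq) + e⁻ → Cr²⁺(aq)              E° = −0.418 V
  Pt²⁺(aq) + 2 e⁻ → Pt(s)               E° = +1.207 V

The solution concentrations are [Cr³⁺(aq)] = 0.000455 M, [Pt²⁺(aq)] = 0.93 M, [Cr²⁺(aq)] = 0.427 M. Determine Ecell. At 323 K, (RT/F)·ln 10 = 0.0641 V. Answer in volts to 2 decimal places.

+1.81 V

Since E°(Pt²⁺/Pt) > E°(Cr³⁺/Cr²⁺), Pt²⁺/Pt serves as the cathode.
E°cell = E°cat − E°an = +1.207 − (−0.418) = +1.625 V; n = 2.
Balancing gives Pt²⁺(aq) + 2 Cr²⁺(aq) → Pt(s) + 2 Cr³⁺(aq); hence Q = [Cr³⁺(aq)]^2 / ([Pt²⁺(aq)]·[Cr²⁺(aq)]^2) = 1.22×10^−6 (log Q = −5.913).
By the Nernst equation, E = +1.625 − (0.0641/2)·(−5.913) = +1.81 V.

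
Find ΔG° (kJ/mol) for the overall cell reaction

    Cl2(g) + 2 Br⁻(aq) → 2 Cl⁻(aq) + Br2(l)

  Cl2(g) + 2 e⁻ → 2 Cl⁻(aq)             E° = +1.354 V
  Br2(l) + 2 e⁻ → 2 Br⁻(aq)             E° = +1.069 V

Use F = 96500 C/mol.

In the reaction as written Cl2(g) is reduced, so the Cl₂/Cl⁻ couple is the cathode and Br₂/Br⁻ is the anode.
E°cell = +1.354 − (+1.069) = +0.285 V; balancing electrons gives n = 2.
ΔG° = −nFE°cell = −(2)(96500)(+0.285) J/mol = −55.0 kJ/mol.

−55.0 kJ/mol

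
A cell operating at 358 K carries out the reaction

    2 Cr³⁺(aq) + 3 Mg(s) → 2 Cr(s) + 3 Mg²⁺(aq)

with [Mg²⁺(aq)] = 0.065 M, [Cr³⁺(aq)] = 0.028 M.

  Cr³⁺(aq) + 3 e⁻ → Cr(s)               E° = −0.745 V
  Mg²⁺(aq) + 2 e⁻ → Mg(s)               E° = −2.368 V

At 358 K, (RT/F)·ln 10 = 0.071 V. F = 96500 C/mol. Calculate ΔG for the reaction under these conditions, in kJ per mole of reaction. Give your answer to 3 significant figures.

−943 kJ/mol

E°cell = −0.745 − (−2.368) = +1.623 V; the balanced reaction transfers n = 6 electrons.
Here Q = [Mg²⁺(aq)]^3 / [Cr³⁺(aq)]^2 = 0.35 (log Q = −0.456), giving E = +1.623 − (0.071/6)·(−0.456) = +1.6284 V.
Then ΔG = −nFE = −6 × 96500 × +1.6284 J/mol = −943 kJ/mol.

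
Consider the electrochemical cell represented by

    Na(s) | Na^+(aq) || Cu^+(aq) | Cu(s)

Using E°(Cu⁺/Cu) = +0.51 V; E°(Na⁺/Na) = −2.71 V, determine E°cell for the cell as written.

By convention the left-hand electrode in cell notation is the anode (oxidation) and the right-hand electrode is the cathode (reduction).
E°cell = E°(right) − E°(left) = +0.51 − (−2.71) = +3.22 V.

+3.22 V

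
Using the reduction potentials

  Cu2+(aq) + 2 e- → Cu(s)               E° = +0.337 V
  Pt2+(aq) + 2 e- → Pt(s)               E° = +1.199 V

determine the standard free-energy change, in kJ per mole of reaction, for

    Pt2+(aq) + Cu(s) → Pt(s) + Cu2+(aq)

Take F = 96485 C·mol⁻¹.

−166 kJ/mol

In the reaction as written Pt2+(aq) is reduced, so the Pt²⁺/Pt couple is the cathode and Cu²⁺/Cu is the anode.
E°cell = +1.199 − (+0.337) = +0.862 V; balancing electrons gives n = 2.
ΔG° = −nFE°cell = −(2)(96485)(+0.862) J/mol = −166 kJ/mol.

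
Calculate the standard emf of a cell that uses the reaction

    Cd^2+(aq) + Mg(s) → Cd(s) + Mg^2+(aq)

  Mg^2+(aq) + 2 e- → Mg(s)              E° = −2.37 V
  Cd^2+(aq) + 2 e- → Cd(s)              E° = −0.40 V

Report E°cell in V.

+1.97 V

In the reaction as written, Cd^2+(aq) is reduced (cathode) and Mg^2+(aq) is produced by oxidation at the anode.
E°cell = E°(cathode) − E°(anode) = −0.40 − (−2.37) = +1.97 V.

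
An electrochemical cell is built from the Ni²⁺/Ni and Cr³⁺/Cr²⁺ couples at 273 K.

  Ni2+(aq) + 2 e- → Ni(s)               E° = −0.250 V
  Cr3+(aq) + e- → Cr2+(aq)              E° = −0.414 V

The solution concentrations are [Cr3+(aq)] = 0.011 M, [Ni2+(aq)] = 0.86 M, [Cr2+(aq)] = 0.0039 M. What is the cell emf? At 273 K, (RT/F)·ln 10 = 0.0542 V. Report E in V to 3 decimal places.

+0.138 V

The Ni²⁺/Ni couple has the more positive E°, so it is the cathode; Cr³⁺/Cr²⁺ is the anode.
E°cell = −0.250 − (−0.414) = +0.164 V, with n = 2 electrons transferred.
The balanced reaction is Ni2+(aq) + 2 Cr2+(aq) → Ni(s) + 2 Cr3+(aq), so Q = [Cr3+(aq)]^2 / ([Ni2+(aq)]·[Cr2+(aq)]^2) = 9.25 and log Q = 0.966.
E = E° − (0.0542/n)·log Q = +0.164 − (0.0542/2)(0.966) = +0.138 V.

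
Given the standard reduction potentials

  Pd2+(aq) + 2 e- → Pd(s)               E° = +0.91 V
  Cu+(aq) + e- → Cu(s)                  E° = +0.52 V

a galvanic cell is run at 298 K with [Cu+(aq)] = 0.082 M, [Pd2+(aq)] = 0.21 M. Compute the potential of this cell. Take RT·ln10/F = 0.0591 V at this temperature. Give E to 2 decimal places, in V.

+0.43 V

Since E°(Pd²⁺/Pd) > E°(Cu⁺/Cu), Pd²⁺/Pd serves as the cathode.
E°cell = +0.91 − (+0.52) = +0.39 V, with n = 2 electrons transferred.
For the overall reaction Pd2+(aq) + 2 Cu(s) → Pd(s) + 2 Cu+(aq), Q = [Cu+(aq)]^2 / [Pd2+(aq)] = 0.032, giving log Q = −1.495.
Applying E = E° − (RT ln10/nF)·log Q gives +0.39 − (0.0591/2)(−1.495) = +0.43 V.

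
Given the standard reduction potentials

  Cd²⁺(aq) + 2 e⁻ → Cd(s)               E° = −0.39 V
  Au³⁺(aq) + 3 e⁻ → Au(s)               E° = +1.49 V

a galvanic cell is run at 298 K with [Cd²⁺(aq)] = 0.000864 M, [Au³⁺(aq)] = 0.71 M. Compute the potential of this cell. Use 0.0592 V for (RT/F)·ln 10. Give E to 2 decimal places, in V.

+1.97 V

Since E°(Au³⁺/Au) > E°(Cd²⁺/Cd), Au³⁺/Au serves as the cathode.
E°cell = E°cat − E°an = +1.49 − (−0.39) = +1.88 V; n = 6.
For the overall reaction 2 Au³⁺(aq) + 3 Cd(s) → 2 Au(s) + 3 Cd²⁺(aq), Q = [Cd²⁺(aq)]^3 / [Au³⁺(aq)]^2 = 1.28×10^−9, giving log Q = −8.893.
Applying E = E° − (RT ln10/nF)·log Q gives +1.88 − (0.0592/6)(−8.893) = +1.97 V.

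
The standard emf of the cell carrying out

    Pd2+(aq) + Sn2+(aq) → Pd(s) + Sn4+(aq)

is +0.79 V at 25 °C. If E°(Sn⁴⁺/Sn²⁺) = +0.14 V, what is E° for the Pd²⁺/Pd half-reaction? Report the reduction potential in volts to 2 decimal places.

In the reaction as written the Pd²⁺/Pd couple is reduced (cathode) and Sn⁴⁺/Sn²⁺ is oxidized (anode), so E°cell = E°(Pd²⁺/Pd) − E°(Sn⁴⁺/Sn²⁺).
E°(Pd²⁺/Pd) = E°cell + E°(anode) = +0.79 + (+0.14) = +0.93 V.

+0.93 V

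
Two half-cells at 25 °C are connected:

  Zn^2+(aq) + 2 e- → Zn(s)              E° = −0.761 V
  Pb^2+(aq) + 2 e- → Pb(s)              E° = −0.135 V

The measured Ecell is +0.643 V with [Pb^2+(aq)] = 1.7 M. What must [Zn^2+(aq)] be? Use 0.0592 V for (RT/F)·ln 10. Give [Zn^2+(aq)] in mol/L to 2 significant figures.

0.45 M

Pb²⁺/Pb is the cathode (higher E°); E°cell = −0.135 − (−0.761) = +0.626 V with n = 2.
Since E = E° − (0.0592/n)·log Q, log Q = n(E° − E)/0.0592 = −0.574.
Balancing electrons gives Pb^2+(aq) + Zn(s) → Pb(s) + Zn^2+(aq); thus Q = [Zn^2+(aq)] / [Pb^2+(aq)].
Substituting the known concentrations and solving, log [Zn^2+(aq)] = −0.344 and [Zn^2+(aq)] = 0.45 M.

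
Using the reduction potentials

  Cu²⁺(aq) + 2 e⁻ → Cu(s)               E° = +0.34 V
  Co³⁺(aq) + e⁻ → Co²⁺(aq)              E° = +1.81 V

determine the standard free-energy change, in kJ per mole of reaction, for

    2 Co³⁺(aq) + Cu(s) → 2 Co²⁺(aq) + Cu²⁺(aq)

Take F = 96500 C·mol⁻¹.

−284 kJ/mol

In the reaction as written Co³⁺(aq) is reduced, so the Co³⁺/Co²⁺ couple is the cathode and Cu²⁺/Cu is the anode.
E°cell = +1.81 − (+0.34) = +1.47 V; balancing electrons gives n = 2.
ΔG° = −nFE°cell = −(2)(96500)(+1.47) J/mol = −284 kJ/mol.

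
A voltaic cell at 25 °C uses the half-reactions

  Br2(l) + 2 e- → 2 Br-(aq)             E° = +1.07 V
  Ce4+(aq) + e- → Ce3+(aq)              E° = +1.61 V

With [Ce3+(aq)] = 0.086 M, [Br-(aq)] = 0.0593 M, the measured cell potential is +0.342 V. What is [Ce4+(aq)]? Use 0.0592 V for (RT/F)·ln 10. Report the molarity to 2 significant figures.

0.00066 M

With Ce⁴⁺/Ce³⁺ at the cathode and Br₂/Br⁻ at the anode, E°cell = +1.61 − (+1.07) = +0.54 V (n = 2).
Since E = E° − (0.0592/n)·log Q, log Q = n(E° − E)/0.0592 = 6.689.
Balancing electrons gives 2 Ce4+(aq) + 2 Br-(aq) → 2 Ce3+(aq) + Br2(l); thus Q = [Ce3+(aq)]^2 / ([Ce4+(aq)]^2·[Br-(aq)]^2).
Isolating [Ce4+(aq)] in Q = 10^{6.689} yields log [Ce4+(aq)] = −3.183, i.e. 0.00066 M.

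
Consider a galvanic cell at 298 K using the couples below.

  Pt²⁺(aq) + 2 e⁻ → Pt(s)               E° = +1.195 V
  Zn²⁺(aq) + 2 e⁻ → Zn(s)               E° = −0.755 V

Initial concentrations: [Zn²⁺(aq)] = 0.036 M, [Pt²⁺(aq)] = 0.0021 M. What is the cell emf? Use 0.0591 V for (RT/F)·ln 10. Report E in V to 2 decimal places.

Pt²⁺/Pt is reduced (cathode, E° = +1.195 V) and Zn²⁺/Zn is oxidized (anode).
E°cell = +1.195 − (−0.755) = +1.950 V, with n = 2 electrons transferred.
Balancing gives Pt²⁺(aq) + Zn(s) → Pt(s) + Zn²⁺(aq); hence Q = [Zn²⁺(aq)] / [Pt²⁺(aq)] = 17.1 (log Q = 1.234).
By the Nernst equation, E = +1.950 − (0.0591/2)·(1.234) = +1.91 V.

+1.91 V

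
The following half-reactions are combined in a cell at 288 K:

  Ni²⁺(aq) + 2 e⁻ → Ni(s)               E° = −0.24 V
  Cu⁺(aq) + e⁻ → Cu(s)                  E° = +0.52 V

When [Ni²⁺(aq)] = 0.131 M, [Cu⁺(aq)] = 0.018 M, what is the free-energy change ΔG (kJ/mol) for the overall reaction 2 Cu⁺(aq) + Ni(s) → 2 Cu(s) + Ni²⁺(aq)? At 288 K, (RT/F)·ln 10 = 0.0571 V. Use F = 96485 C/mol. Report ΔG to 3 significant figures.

With Cu⁺/Cu reduced at the cathode, E°cell = +0.52 − (−0.24) = +0.76 V and n = 2.
Here Q = [Ni²⁺(aq)] / [Cu⁺(aq)]^2 = 404 (log Q = 2.607), giving E = +0.76 − (0.0571/2)·(2.607) = +0.6856 V.
Finally ΔG = −nFE = −(2)(96485 C/mol)(+0.6856 V) = −132 kJ/mol.

−132 kJ/mol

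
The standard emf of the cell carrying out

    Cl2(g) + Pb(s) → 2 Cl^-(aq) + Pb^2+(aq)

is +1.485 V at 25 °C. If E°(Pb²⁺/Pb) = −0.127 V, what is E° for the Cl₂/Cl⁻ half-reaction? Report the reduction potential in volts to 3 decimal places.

+1.358 V

In the reaction as written the Cl₂/Cl⁻ couple is reduced (cathode) and Pb²⁺/Pb is oxidized (anode), so E°cell = E°(Cl₂/Cl⁻) − E°(Pb²⁺/Pb).
E°(Cl₂/Cl⁻) = E°cell + E°(anode) = +1.485 + (−0.127) = +1.358 V.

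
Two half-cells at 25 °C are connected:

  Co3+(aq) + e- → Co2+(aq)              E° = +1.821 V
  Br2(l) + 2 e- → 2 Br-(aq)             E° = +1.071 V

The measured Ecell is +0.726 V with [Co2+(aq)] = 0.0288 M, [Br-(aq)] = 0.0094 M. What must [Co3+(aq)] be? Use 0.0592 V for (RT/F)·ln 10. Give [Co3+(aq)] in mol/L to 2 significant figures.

With Co³⁺/Co²⁺ at the cathode and Br₂/Br⁻ at the anode, E°cell = +1.821 − (+1.071) = +0.750 V (n = 2).
From the Nernst equation, log Q = n(E° − E)/0.0592 = 2·(+0.750 − (+0.726))/0.0592 = 0.811.
Balancing electrons gives 2 Co3+(aq) + 2 Br-(aq) → 2 Co2+(aq) + Br2(l); thus Q = [Co2+(aq)]^2 / ([Co3+(aq)]^2·[Br-(aq)]^2).
Solving for the unknown gives log [Co3+(aq)] = 0.081, so [Co3+(aq)] ≈ 1.2 M.

1.2 M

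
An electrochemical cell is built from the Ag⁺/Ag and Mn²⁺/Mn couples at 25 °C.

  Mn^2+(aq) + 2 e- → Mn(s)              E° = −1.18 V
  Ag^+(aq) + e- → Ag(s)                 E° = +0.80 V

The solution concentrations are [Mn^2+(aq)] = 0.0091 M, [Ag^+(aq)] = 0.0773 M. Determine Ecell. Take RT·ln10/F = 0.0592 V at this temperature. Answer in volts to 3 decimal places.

+1.975 V

The Ag⁺/Ag couple has the more positive E°, so it is the cathode; Mn²⁺/Mn is the anode.
E°cell = +0.80 − (−1.18) = +1.98 V, with n = 2 electrons transferred.
The balanced reaction is 2 Ag^+(aq) + Mn(s) → 2 Ag(s) + Mn^2+(aq), so Q = [Mn^2+(aq)] / [Ag^+(aq)]^2 = 1.52 and log Q = 0.183.
By the Nernst equation, E = +1.98 − (0.0592/2)·(0.183) = +1.975 V.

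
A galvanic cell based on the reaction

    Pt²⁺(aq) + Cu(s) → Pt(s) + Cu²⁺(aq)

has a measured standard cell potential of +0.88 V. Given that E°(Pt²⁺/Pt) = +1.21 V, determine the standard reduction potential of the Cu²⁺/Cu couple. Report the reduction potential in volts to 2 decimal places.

+0.33 V

In the reaction as written the Pt²⁺/Pt couple is reduced (cathode) and Cu²⁺/Cu is oxidized (anode), so E°cell = E°(Pt²⁺/Pt) − E°(Cu²⁺/Cu).
E°(Cu²⁺/Cu) = E°(cathode) − E°cell = +1.21 − (+0.88) = +0.33 V.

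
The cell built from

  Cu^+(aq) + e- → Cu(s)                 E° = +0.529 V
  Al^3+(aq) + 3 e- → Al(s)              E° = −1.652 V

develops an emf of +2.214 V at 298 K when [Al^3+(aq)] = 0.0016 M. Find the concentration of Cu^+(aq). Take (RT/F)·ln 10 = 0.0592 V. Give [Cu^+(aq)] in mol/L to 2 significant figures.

0.42 M

The Cu⁺/Cu couple has the larger reduction potential, so it is the cathode: E°cell = +0.529 − (−1.652) = +2.181 V and n = 3.
From the Nernst equation, log Q = n(E° − E)/0.0592 = 3·(+2.181 − (+2.214))/0.0592 = −1.672.
For 3 Cu^+(aq) + Al(s) → 3 Cu(s) + Al^3+(aq), the reaction quotient is Q = [Al^3+(aq)] / [Cu^+(aq)]^3.
Substituting the known concentrations and solving, log [Cu^+(aq)] = −0.375 and [Cu^+(aq)] = 0.42 M.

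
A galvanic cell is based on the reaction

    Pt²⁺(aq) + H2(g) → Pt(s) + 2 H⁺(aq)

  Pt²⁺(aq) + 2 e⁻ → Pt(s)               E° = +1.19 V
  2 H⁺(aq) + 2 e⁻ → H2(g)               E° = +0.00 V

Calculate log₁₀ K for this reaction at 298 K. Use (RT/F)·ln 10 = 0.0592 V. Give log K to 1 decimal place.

log K = 40.2

The Pt²⁺/Pt couple is reduced (cathode); E°cell = +1.19 − (+0.00) = +1.19 V with n = 2.
At equilibrium E = 0, so log K = nE°cell / 0.0592 = (2)(+1.19) / 0.0592 = 40.2.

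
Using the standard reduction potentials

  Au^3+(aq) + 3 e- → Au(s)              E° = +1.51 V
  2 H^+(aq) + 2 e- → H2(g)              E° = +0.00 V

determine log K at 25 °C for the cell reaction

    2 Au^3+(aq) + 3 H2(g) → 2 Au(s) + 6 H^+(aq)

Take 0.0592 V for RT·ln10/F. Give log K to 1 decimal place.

The Au³⁺/Au couple is reduced (cathode); E°cell = +1.51 − (+0.00) = +1.51 V with n = 6.
At equilibrium E = 0, so log K = nE°cell / 0.0592 = (6)(+1.51) / 0.0592 = 153.0.

log K = 153.0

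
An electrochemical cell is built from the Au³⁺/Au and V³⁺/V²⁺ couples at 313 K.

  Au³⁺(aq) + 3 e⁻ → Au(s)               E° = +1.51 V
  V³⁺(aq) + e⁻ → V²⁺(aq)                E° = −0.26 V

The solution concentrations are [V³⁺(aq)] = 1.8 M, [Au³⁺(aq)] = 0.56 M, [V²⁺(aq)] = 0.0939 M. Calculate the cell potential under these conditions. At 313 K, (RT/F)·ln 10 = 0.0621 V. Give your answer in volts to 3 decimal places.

+1.685 V

Au³⁺/Au is reduced (cathode, E° = +1.51 V) and V³⁺/V²⁺ is oxidized (anode).
E°cell = E°cat − E°an = +1.51 − (−0.26) = +1.77 V; n = 3.
Balancing gives Au³⁺(aq) + 3 V²⁺(aq) → Au(s) + 3 V³⁺(aq); hence Q = [V³⁺(aq)]^3 / ([Au³⁺(aq)]·[V²⁺(aq)]^3) = 1.26×10^4 (log Q = 4.100).
Applying E = E° − (RT ln10/nF)·log Q gives +1.77 − (0.0621/3)(4.100) = +1.685 V.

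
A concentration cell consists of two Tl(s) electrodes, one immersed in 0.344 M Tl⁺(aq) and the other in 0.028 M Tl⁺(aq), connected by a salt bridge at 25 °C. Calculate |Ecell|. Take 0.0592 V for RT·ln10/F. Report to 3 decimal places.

For a concentration cell E°cell = 0, since both electrodes use the same couple.
The compartment with the higher Tl⁺(aq) concentration (0.344 M) acts as the cathode; ions are reduced there and produced at the dilute (0.028 M) anode.
With n = 1, Ecell = −(0.0592/1)·log([dilute]/[conc]) = −(0.0592/1)·log(0.028/0.344) = +0.064 V.

0.064 V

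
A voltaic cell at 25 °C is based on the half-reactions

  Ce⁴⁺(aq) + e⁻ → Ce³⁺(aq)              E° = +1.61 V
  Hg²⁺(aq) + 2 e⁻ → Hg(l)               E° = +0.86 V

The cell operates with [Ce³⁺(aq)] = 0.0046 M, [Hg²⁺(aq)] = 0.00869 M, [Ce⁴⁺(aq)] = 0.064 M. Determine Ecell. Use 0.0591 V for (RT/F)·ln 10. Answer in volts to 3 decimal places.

+0.878 V

The Ce⁴⁺/Ce³⁺ couple has the more positive E°, so it is the cathode; Hg²⁺/Hg is the anode.
E°cell = E°cat − E°an = +1.61 − (+0.86) = +0.75 V; n = 2.
Balancing gives 2 Ce⁴⁺(aq) + Hg(l) → 2 Ce³⁺(aq) + Hg²⁺(aq); hence Q = ([Ce³⁺(aq)]^2·[Hg²⁺(aq)]) / [Ce⁴⁺(aq)]^2 = 4.49×10^−5 (log Q = −4.348).
E = E° − (0.0591/n)·log Q = +0.75 − (0.0591/2)(−4.348) = +0.878 V.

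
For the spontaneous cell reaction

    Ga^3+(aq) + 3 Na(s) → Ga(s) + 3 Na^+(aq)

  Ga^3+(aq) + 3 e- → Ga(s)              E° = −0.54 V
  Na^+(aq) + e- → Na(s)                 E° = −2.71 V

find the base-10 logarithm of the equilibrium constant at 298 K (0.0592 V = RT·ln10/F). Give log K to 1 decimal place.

The Ga³⁺/Ga couple is reduced (cathode); E°cell = −0.54 − (−2.71) = +2.17 V with n = 3.
At equilibrium E = 0, so log K = nE°cell / 0.0592 = (3)(+2.17) / 0.0592 = 110.0.

log K = 110.0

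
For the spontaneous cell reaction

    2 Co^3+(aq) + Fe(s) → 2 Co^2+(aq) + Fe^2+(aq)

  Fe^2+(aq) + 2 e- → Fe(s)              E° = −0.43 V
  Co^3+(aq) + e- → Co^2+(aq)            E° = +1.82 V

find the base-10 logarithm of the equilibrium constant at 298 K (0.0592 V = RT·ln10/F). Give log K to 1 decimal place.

log K = 76.0

The Co³⁺/Co²⁺ couple is reduced (cathode); E°cell = +1.82 − (−0.43) = +2.25 V with n = 2.
At equilibrium E = 0, so log K = nE°cell / 0.0592 = (2)(+2.25) / 0.0592 = 76.0.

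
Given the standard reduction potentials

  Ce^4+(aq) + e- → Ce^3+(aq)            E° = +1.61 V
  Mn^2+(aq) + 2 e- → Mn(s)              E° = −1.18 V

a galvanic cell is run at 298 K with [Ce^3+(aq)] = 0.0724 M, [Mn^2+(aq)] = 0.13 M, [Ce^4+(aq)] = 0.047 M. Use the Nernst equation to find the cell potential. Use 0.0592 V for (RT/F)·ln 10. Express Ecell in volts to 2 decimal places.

+2.81 V

Since E°(Ce⁴⁺/Ce³⁺) > E°(Mn²⁺/Mn), Ce⁴⁺/Ce³⁺ serves as the cathode.
E°cell = +1.61 − (−1.18) = +2.79 V, with n = 2 electrons transferred.
The balanced reaction is 2 Ce^4+(aq) + Mn(s) → 2 Ce^3+(aq) + Mn^2+(aq), so Q = ([Ce^3+(aq)]^2·[Mn^2+(aq)]) / [Ce^4+(aq)]^2 = 0.308 and log Q = −0.511.
E = E° − (0.0592/n)·log Q = +2.79 − (0.0592/2)(−0.511) = +2.81 V.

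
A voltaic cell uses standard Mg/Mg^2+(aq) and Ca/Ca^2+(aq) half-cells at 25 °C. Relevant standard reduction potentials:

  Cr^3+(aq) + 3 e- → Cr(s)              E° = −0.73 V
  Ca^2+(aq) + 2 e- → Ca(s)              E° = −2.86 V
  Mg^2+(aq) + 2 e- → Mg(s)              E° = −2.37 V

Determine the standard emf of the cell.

Of the two couples in this cell, the one with the more positive reduction potential is reduced at the cathode: here that is Mg²⁺/Mg (−2.37 V); Ca²⁺/Ca (−2.86 V) is the anode.
E°cell = E°(cathode) − E°(anode) = −2.37 − (−2.86) = +0.49 V.

+0.49 V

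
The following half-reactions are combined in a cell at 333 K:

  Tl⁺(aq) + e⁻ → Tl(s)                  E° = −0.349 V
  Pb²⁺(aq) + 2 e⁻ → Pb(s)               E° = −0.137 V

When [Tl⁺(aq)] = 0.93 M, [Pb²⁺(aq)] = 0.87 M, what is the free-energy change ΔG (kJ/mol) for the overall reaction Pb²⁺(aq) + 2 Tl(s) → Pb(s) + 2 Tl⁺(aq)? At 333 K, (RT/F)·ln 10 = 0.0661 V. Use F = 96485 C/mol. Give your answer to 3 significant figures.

−40.9 kJ/mol

With Pb²⁺/Pb reduced at the cathode, E°cell = −0.137 − (−0.349) = +0.212 V and n = 2.
Here Q = [Tl⁺(aq)]^2 / [Pb²⁺(aq)] = 0.994 (log Q = −0.003), giving E = +0.212 − (0.0661/2)·(−0.003) = +0.2121 V.
Then ΔG = −nFE = −2 × 96485 × +0.2121 J/mol = −40.9 kJ/mol.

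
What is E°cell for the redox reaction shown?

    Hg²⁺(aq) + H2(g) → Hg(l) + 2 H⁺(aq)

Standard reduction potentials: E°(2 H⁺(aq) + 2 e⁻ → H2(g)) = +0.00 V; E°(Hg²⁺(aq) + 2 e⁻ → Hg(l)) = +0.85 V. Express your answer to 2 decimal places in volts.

Hg²⁺(aq) gains electrons, so the Hg²⁺/Hg couple is the cathode; the 2H⁺/H₂ couple is the anode.
E°cell = E°(cathode) − E°(anode) = +0.85 − (+0.00) = +0.85 V.
The positive value indicates the reaction is spontaneous as written.

+0.85 V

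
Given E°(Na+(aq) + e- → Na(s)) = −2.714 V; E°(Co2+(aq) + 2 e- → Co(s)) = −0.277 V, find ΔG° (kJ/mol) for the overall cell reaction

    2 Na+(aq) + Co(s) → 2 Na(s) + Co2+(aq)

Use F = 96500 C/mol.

+470 kJ/mol

In the reaction as written Na+(aq) is reduced, so the Na⁺/Na couple is the cathode and Co²⁺/Co is the anode.
E°cell = −2.714 − (−0.277) = −2.437 V; balancing electrons gives n = 2.
ΔG° = −nFE°cell = −(2)(96500)(−2.437) J/mol = +470 kJ/mol.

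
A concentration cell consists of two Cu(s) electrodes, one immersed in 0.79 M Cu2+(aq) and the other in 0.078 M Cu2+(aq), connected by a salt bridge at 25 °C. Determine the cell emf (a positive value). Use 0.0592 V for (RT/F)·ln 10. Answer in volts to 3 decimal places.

For a concentration cell E°cell = 0, since both electrodes use the same couple.
The compartment with the higher Cu2+(aq) concentration (0.79 M) acts as the cathode; ions are reduced there and produced at the dilute (0.078 M) anode.
With n = 2, Ecell = −(0.0592/2)·log([dilute]/[conc]) = −(0.0592/2)·log(0.078/0.79) = +0.030 V.

0.030 V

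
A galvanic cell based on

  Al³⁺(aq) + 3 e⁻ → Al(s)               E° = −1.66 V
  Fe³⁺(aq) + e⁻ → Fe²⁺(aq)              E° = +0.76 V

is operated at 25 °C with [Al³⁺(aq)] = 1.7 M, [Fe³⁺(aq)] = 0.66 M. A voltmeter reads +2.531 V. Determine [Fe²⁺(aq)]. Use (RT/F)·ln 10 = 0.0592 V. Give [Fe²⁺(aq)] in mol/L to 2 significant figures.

The Fe³⁺/Fe²⁺ couple has the larger reduction potential, so it is the cathode: E°cell = +0.76 − (−1.66) = +2.42 V and n = 3.
Since E = E° − (0.0592/n)·log Q, log Q = n(E° − E)/0.0592 = −5.625.
Balancing electrons gives 3 Fe³⁺(aq) + Al(s) → 3 Fe²⁺(aq) + Al³⁺(aq); thus Q = ([Fe²⁺(aq)]^3·[Al³⁺(aq)]) / [Fe³⁺(aq)]^3.
Solving for the unknown gives log [Fe²⁺(aq)] = −2.132, so [Fe²⁺(aq)] ≈ 0.0074 M.

0.0074 M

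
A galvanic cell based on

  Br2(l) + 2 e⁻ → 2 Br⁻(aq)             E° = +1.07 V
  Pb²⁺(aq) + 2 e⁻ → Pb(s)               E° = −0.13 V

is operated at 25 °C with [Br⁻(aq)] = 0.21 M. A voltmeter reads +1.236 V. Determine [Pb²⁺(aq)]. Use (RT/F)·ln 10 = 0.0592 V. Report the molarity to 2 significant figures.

1.4 M

The Br₂/Br⁻ couple has the larger reduction potential, so it is the cathode: E°cell = +1.07 − (−0.13) = +1.20 V and n = 2.
Rearranging E = E° − (0.0592/n)·log Q gives log Q = 2(+1.20 − (+1.236))/0.0592 = −1.216.
The balanced reaction is Br2(l) + Pb(s) → 2 Br⁻(aq) + Pb²⁺(aq), so Q = [Br⁻(aq)]^2·[Pb²⁺(aq)].
Substituting the known concentrations and solving, log [Pb²⁺(aq)] = 0.140 and [Pb²⁺(aq)] = 1.4 M.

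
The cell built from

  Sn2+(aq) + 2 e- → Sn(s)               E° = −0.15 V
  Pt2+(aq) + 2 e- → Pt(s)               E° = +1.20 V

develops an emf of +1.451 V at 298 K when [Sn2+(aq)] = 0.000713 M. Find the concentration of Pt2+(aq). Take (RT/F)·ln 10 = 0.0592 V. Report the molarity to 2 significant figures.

1.8 M

With Pt²⁺/Pt at the cathode and Sn²⁺/Sn at the anode, E°cell = +1.20 − (−0.15) = +1.35 V (n = 2).
Rearranging E = E° − (0.0592/n)·log Q gives log Q = 2(+1.35 − (+1.451))/0.0592 = −3.412.
The balanced reaction is Pt2+(aq) + Sn(s) → Pt(s) + Sn2+(aq), so Q = [Sn2+(aq)] / [Pt2+(aq)].
Isolating [Pt2+(aq)] in Q = 10^{−3.412} yields log [Pt2+(aq)] = 0.265, i.e. 1.8 M.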